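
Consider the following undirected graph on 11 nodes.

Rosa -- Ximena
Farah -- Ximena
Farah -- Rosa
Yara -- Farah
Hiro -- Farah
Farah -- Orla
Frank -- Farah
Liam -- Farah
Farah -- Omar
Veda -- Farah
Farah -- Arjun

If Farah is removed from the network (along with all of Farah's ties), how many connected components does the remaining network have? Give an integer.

9

Without Farah, the remaining ties split the others into: {Rosa, Ximena}; {Frank}; {Liam}; {Yara}; {Omar}; {Veda}; {Orla}; {Hiro}; {Arjun}.
That's 9 separate components.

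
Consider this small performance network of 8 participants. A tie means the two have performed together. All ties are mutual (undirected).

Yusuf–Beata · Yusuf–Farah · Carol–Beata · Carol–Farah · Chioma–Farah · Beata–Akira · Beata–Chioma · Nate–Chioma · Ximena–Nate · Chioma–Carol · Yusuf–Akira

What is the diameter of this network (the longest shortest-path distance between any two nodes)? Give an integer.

4

Eccentricity of each node (its greatest distance to any other): Akira:4, Beata:3, Carol:3, Chioma:2, Farah:3, Nate:3, Ximena:4, Yusuf:4.
The maximum eccentricity is 4, realized for instance by the pair Ximena–Yusuf via Ximena – Nate – Chioma – Farah – Yusuf. So the diameter is 4.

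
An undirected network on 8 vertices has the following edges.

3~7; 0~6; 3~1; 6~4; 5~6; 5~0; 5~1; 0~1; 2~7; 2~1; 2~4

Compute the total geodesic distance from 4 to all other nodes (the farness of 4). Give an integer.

13

Distances from 4: 0:2, 1:2, 2:1, 3:3, 5:2, 6:1, 7:2.
Sum = 2 + 2 + 1 + 3 + 2 + 1 + 2 = 13.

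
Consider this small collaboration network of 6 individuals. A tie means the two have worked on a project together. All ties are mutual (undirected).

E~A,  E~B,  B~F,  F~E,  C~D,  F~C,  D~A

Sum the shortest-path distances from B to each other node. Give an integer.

9

Distances from B: A:2, C:2, D:3, E:1, F:1.
Sum = 2 + 2 + 3 + 1 + 1 = 9.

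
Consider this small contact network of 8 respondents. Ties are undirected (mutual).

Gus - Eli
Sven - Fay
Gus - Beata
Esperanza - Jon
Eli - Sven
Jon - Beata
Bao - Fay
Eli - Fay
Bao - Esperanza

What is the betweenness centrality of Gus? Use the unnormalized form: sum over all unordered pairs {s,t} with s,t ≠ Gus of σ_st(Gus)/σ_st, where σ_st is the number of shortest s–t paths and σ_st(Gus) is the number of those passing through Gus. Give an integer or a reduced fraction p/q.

Pairs whose geodesics pass through Gus — Eli–Jon: 1; Eli–Beata: 1; Sven–Jon: 1/2; Sven–Beata: 1; Fay–Beata: 1.
All other pairs contribute 0.
Summing the contributions gives betweenness(Gus) = 9/2.

9/2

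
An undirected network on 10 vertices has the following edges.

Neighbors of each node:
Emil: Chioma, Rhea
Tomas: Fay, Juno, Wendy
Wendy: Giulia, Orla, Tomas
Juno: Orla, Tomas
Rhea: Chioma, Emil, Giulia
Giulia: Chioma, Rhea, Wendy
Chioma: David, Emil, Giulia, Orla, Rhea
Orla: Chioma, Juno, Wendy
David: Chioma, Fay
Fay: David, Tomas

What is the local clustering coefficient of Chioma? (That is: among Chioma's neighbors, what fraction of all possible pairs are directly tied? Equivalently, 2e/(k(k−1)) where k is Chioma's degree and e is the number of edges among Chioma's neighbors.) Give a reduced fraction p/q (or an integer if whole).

1/5

Chioma's neighbors: David, Emil, Giulia, Orla, and Rhea (k = 5).
Possible neighbor pairs: C(5,2) = 10. Edges among them: Emil–Rhea, Giulia–Rhea → e = 2.
Clustering(Chioma) = 2/10 = 1/5.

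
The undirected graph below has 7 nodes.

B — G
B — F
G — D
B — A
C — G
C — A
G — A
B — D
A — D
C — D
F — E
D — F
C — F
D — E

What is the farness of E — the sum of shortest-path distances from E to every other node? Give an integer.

Distances from E: A:2, B:2, C:2, D:1, F:1, G:2.
Sum = 2 + 2 + 2 + 1 + 1 + 2 = 10.

10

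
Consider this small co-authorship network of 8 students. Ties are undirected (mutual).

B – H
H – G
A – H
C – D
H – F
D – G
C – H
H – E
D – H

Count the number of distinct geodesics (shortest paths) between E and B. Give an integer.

The shortest distance is 2, and the only length-2 path is E–H–B. So there is exactly 1 shortest path.

1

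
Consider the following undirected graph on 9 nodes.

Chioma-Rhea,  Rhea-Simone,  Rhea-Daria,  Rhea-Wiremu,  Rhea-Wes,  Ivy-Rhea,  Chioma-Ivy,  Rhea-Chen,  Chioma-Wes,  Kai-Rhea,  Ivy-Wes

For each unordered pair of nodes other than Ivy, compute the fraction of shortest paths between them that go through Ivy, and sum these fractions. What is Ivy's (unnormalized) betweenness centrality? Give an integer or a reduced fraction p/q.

0

No shortest path between any pair of other nodes passes through Ivy.
Summing the contributions gives betweenness(Ivy) = 0.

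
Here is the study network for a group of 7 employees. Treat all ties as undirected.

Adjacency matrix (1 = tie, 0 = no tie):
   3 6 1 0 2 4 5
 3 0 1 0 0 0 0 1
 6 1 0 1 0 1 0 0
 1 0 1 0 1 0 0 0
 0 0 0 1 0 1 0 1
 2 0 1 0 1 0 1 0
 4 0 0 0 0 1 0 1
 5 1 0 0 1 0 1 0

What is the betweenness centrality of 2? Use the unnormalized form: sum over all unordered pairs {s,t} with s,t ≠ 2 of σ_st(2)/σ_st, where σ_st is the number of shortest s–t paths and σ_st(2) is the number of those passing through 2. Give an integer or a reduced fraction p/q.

8/3

Pairs whose geodesics pass through 2 — 6–0: 1/2; 6–4: 1; 1–4: 2/3; 0–4: 1/2.
All other pairs contribute 0.
Summing the contributions gives betweenness(2) = 8/3.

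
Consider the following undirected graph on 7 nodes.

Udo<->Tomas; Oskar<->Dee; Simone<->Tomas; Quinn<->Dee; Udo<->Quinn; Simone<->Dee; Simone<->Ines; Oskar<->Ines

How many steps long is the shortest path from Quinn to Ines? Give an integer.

3

One shortest route is Quinn – Dee – Oskar – Ines, which uses 3 edges, and at distance 2 from Quinn we only reach {Oskar, Simone, Tomas}, which does not include Ines. So d(Quinn,Ines) = 3.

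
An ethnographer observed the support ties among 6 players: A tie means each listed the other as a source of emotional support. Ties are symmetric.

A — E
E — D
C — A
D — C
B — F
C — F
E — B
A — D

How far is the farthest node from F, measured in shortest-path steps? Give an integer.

2

Distances from F: A:2, B:1, C:1, D:2, E:2.
The largest is 2 (to D, A, and E), so the eccentricity of F is 2.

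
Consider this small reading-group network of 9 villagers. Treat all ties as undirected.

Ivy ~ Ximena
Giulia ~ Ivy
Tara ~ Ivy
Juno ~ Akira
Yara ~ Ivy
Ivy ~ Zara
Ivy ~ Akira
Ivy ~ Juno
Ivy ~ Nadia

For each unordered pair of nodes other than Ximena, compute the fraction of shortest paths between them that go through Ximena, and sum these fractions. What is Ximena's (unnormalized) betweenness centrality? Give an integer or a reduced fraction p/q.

0

No shortest path between any pair of other nodes passes through Ximena.
Summing the contributions gives betweenness(Ximena) = 0.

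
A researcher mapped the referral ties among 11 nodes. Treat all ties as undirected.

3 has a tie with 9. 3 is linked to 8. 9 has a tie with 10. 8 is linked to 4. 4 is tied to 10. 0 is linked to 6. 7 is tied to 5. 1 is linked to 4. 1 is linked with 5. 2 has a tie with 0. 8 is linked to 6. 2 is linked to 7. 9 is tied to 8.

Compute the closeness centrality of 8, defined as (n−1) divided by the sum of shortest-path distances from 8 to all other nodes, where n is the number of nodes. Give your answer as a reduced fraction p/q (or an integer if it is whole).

Distances from 8: 0:2, 1:2, 2:3, 3:1, 4:1, 5:3, 6:1, 7:4, 9:1, 10:2. Sum = 20.
n = 11, so closeness = 10/20 = 1/2.

1/2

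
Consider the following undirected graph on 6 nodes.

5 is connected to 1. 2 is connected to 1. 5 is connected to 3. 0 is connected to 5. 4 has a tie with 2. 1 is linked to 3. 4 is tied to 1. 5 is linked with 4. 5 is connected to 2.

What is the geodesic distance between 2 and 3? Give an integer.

2

One shortest route is 2 – 5 – 3, which uses 2 edges, and 2 and 3 are not directly tied, so nothing shorter exists. So d(2,3) = 2.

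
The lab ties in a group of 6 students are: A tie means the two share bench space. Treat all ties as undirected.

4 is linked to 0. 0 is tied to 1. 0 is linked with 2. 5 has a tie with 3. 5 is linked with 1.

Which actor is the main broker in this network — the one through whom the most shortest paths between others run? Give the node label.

0

Unnormalized betweenness of each node: 0:7, 1:6, 2:0, 3:0, 4:0, 5:4.
0 has the largest value, 7, making it the main broker — the node through which the most shortest paths run.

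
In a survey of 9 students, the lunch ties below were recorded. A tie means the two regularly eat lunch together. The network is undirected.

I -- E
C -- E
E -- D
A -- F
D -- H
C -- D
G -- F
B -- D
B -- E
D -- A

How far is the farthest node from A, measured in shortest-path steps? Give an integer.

3

Distances from A: B:2, C:2, D:1, E:2, F:1, G:2, H:2, I:3.
The largest is 3 (to I), so the eccentricity of A is 3.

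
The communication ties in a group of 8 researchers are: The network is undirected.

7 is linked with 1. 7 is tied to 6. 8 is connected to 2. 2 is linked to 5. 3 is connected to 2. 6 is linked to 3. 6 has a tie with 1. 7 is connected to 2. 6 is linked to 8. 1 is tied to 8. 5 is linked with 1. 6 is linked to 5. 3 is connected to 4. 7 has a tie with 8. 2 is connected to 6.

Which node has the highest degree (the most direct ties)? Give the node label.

6

Degrees — 1:4, 2:5, 3:3, 4:1, 5:3, 6:6, 7:4, 8:4.
The maximum is 6, attained only by 6.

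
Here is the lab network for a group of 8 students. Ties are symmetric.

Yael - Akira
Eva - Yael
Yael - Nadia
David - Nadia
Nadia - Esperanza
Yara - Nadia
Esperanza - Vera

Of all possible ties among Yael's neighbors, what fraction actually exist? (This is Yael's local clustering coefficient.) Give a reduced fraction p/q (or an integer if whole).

0

Yael's neighbors: Akira, Eva, and Nadia (k = 3).
Possible neighbor pairs: C(3,2) = 3. Edges among them: none → e = 0.
Clustering(Yael) = 0/3 = 0.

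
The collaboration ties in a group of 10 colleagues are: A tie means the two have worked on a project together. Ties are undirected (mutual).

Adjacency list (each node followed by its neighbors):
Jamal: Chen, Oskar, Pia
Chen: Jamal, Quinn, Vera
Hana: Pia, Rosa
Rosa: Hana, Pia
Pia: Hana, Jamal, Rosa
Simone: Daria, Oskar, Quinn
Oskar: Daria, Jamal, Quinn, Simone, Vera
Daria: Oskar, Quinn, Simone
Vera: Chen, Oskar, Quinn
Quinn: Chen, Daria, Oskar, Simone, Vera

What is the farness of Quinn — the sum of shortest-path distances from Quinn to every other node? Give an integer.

Distances from Quinn: Chen:1, Daria:1, Hana:4, Jamal:2, Oskar:1, Pia:3, Rosa:4, Simone:1, Vera:1.
Sum = 1 + 1 + 4 + 2 + 1 + 3 + 4 + 1 + 1 = 18.

18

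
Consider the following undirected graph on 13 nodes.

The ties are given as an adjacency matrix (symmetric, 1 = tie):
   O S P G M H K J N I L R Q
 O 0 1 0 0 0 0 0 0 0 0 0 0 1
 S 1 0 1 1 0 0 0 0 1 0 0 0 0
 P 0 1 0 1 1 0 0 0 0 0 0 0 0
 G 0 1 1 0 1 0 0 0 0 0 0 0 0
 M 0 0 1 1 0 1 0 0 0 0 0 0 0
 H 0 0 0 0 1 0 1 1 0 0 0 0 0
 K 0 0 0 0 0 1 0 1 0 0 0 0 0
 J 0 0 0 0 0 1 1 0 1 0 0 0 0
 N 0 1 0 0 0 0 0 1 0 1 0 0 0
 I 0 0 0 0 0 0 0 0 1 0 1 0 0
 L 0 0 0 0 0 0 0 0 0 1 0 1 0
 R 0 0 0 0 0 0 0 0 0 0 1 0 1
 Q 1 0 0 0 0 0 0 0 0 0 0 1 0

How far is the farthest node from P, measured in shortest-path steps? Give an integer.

4

Distances from P: G:1, H:2, I:3, J:3, K:3, L:4, M:1, N:2, O:2, Q:3, R:4, S:1.
The largest is 4 (to R and L), so the eccentricity of P is 4.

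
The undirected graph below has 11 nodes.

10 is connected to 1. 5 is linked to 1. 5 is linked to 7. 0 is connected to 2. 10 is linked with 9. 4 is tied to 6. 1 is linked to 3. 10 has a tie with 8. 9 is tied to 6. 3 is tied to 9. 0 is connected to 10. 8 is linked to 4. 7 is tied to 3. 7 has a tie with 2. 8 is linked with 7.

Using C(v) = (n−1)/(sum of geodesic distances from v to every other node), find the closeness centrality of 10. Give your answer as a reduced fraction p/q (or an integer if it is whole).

5/8

Distances from 10: 0:1, 1:1, 2:2, 3:2, 4:2, 5:2, 6:2, 7:2, 8:1, 9:1. Sum = 16.
n = 11, so closeness = 10/16 = 5/8.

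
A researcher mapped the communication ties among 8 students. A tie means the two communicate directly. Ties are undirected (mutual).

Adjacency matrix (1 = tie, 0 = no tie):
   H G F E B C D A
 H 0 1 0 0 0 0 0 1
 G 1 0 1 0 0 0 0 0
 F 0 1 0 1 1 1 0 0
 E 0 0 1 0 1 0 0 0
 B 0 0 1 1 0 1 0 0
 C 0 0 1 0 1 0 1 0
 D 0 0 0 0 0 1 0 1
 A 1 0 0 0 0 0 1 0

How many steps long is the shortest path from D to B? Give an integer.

One shortest route is D – C – B, which uses 2 edges, and D and B are not directly tied, so nothing shorter exists. So d(D,B) = 2.

2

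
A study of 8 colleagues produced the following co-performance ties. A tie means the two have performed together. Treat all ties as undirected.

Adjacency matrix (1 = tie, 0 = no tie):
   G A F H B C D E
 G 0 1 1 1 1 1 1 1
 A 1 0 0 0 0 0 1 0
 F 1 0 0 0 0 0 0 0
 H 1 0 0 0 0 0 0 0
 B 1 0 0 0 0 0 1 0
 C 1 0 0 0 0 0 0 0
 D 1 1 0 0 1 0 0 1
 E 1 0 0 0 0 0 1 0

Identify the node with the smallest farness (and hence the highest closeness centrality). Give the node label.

Farness (sum of distances to all others) for each node — A:12, B:12, C:13, D:10, E:12, F:13, G:7, H:13.
The smallest farness is 7, for G, so G has the highest closeness.

G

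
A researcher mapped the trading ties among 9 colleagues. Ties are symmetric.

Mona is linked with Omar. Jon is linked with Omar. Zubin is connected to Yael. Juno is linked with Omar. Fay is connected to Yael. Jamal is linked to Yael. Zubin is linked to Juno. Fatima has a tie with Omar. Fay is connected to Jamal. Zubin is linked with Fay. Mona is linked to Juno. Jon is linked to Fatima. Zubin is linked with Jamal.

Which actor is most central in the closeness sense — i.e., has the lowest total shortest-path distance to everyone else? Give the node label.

Farness (sum of distances to all others) for each node — Fatima:21, Fay:19, Jamal:19, Jon:21, Juno:13, Mona:17, Omar:15, Yael:19, Zubin:14.
The smallest farness is 13, for Juno, so Juno has the highest closeness.

Juno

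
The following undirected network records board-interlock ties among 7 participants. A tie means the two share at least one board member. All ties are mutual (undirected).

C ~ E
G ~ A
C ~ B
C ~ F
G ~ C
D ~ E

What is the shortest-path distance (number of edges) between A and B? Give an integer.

3

One shortest route is A – G – C – B, which uses 3 edges, and at distance 2 from A we only reach {C}, which does not include B. So d(A,B) = 3.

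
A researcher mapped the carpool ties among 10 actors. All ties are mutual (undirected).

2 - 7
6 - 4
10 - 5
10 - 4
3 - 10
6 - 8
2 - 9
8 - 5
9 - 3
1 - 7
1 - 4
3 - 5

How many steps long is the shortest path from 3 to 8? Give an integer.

One shortest route is 3 – 5 – 8, which uses 2 edges, and 3 and 8 are not directly tied, so nothing shorter exists. So d(3,8) = 2.

2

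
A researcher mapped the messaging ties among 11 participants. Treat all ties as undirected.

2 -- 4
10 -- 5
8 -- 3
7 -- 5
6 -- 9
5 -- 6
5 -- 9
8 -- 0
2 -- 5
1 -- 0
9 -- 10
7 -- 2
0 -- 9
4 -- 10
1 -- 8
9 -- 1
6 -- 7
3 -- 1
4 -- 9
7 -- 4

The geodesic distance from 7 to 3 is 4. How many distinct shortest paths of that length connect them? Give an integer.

The shortest distance is 4. The length-4 paths are: 7–4–9–1–3; 7–6–9–1–3; 7–5–9–1–3.
That gives 3 distinct shortest paths.

3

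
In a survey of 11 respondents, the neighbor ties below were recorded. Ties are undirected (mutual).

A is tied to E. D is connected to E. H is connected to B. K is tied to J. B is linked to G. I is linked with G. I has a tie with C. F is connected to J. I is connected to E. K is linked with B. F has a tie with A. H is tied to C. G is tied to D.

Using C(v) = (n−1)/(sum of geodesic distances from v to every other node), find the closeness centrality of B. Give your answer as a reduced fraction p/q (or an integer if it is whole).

10/21

Distances from B: A:4, C:2, D:2, E:3, F:3, G:1, H:1, I:2, J:2, K:1. Sum = 21.
n = 11, so closeness = 10/21.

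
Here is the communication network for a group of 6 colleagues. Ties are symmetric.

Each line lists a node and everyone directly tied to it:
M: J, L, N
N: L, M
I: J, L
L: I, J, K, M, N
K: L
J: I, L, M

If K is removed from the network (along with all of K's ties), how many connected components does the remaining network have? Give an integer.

K's neighbors (L) remain reachable from one another through other ties, so the rest of the network stays in one piece.

1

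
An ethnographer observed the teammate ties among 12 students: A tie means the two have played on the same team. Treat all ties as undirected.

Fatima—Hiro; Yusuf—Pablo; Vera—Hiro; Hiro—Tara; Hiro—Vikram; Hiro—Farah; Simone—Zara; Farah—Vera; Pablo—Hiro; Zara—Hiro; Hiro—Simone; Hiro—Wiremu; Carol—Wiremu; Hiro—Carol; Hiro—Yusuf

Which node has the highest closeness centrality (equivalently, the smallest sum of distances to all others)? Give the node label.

Farness (sum of distances to all others) for each node — Carol:20, Farah:20, Fatima:21, Hiro:11, Pablo:20, Simone:20, Tara:21, Vera:20, Vikram:21, Wiremu:20, Yusuf:20, Zara:20.
The smallest farness is 11, for Hiro, so Hiro has the highest closeness.

Hiro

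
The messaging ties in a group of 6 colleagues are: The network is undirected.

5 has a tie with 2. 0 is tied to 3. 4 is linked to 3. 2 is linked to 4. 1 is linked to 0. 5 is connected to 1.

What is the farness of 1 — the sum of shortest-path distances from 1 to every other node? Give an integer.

Distances from 1: 0:1, 2:2, 3:2, 4:3, 5:1.
Sum = 1 + 2 + 2 + 3 + 1 = 9.

9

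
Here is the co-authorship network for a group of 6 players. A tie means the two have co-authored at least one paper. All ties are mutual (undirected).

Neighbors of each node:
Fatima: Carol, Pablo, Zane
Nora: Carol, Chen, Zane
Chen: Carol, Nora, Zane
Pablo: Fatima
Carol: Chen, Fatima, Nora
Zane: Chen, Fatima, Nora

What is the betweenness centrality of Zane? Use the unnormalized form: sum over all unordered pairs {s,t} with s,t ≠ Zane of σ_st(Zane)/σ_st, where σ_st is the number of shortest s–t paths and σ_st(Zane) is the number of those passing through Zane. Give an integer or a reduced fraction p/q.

2

Pairs whose geodesics pass through Zane — Nora–Pablo: 1/2; Nora–Fatima: 1/2; Chen–Pablo: 1/2; Chen–Fatima: 1/2.
All other pairs contribute 0.
Summing the contributions gives betweenness(Zane) = 2.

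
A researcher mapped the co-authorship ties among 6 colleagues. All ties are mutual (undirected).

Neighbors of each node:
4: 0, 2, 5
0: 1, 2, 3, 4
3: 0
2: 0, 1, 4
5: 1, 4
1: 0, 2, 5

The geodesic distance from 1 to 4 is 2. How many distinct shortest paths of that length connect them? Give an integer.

3

The shortest distance is 2. The length-2 paths are: 1–5–4; 1–2–4; 1–0–4.
That gives 3 distinct shortest paths.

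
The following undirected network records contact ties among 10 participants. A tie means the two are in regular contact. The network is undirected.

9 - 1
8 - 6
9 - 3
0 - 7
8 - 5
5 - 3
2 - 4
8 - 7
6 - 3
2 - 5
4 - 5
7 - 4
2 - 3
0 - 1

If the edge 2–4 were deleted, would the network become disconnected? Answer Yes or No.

No

Even without that edge, 2 still reaches 4 via 2 – 5 – 4, so the network stays connected. Not a bridge.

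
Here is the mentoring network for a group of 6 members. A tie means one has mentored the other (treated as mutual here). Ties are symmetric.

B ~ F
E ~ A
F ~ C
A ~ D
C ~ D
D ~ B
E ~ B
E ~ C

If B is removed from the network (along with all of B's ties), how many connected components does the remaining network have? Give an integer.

1

B's neighbors (D, E, and F) remain reachable from one another through other ties, so the rest of the network stays in one piece.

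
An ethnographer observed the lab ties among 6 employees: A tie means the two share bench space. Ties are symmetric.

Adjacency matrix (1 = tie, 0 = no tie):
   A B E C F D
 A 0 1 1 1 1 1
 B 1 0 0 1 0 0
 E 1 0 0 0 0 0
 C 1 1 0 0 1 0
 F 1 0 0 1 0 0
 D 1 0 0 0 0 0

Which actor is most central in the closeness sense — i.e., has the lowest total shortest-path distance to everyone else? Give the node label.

Farness (sum of distances to all others) for each node — A:5, B:8, C:7, D:9, E:9, F:8.
The smallest farness is 5, for A, so A has the highest closeness.

A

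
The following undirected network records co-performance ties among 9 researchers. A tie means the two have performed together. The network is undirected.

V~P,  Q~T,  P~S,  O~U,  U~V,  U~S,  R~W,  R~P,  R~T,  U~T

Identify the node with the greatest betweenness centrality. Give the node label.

U

Unnormalized betweenness of each node: O:0, P:9/2, Q:0, R:9, S:1, T:11, U:23/2, V:1, W:0.
U has the largest value, 23/2, making it the main broker — the node through which the most shortest paths run.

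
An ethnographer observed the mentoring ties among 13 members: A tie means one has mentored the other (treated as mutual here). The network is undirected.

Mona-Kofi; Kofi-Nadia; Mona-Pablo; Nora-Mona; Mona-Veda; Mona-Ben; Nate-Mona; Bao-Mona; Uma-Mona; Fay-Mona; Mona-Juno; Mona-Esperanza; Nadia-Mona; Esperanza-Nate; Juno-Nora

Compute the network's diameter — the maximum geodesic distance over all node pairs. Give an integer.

2

Eccentricity of each node (its greatest distance to any other): Bao:2, Ben:2, Esperanza:2, Fay:2, Juno:2, Kofi:2, Mona:1, Nadia:2, Nate:2, Nora:2, Pablo:2, Uma:2, Veda:2.
The maximum eccentricity is 2, realized for instance by the pair Veda–Bao via Veda – Mona – Bao. So the diameter is 2.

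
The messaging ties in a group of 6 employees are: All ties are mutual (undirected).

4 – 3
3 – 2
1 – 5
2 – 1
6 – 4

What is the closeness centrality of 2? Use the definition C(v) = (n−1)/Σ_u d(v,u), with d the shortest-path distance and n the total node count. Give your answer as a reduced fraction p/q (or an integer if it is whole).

5/9

Distances from 2: 1:1, 3:1, 4:2, 5:2, 6:3. Sum = 9.
n = 6, so closeness = 5/9.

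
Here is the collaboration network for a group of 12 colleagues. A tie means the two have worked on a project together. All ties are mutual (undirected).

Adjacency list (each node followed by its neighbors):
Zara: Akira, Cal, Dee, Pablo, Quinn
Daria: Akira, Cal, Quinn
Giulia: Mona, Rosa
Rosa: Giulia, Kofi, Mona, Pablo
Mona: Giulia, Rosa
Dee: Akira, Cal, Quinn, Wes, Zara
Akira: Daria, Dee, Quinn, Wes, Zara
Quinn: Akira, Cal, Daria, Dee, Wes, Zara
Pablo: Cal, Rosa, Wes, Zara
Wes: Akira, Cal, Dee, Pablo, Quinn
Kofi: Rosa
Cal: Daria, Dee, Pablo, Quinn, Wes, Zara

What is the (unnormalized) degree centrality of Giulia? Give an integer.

Giulia is directly tied to Mona and Rosa. That is 2 neighbors, so the degree of Giulia is 2.

2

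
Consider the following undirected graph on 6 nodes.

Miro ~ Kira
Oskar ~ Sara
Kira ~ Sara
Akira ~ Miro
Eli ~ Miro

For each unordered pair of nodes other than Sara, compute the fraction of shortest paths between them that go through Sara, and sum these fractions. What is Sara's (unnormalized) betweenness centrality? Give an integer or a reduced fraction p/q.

Pairs whose geodesics pass through Sara — Miro–Oskar: 1; Kira–Oskar: 1; Akira–Oskar: 1; Eli–Oskar: 1.
All other pairs contribute 0.
Summing the contributions gives betweenness(Sara) = 4.

4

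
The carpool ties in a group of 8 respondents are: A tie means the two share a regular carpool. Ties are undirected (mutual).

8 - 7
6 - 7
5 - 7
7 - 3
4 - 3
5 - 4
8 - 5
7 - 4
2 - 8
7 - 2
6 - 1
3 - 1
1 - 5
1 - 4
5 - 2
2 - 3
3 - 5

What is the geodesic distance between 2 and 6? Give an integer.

2

One shortest route is 2 – 7 – 6, which uses 2 edges, and 2 and 6 are not directly tied, so nothing shorter exists. So d(2,6) = 2.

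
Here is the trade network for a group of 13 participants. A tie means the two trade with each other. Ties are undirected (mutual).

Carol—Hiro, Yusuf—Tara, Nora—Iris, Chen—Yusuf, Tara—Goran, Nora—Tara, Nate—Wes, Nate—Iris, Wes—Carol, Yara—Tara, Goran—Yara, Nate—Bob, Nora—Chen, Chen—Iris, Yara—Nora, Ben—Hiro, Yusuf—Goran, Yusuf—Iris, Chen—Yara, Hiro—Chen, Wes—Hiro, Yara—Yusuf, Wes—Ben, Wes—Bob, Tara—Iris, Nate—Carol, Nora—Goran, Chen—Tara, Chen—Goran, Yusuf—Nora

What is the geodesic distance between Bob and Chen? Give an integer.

One shortest route is Bob – Wes – Hiro – Chen, which uses 3 edges, and at distance 2 from Bob we only reach {Ben, Carol, Hiro, Iris}, which does not include Chen. So d(Bob,Chen) = 3.

3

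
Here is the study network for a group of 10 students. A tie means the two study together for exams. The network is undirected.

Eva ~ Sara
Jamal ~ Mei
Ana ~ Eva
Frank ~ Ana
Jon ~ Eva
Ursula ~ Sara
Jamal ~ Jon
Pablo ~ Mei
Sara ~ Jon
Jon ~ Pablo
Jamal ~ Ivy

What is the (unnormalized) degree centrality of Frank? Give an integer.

1

Frank is directly tied to Ana. That is 1 neighbor, so the degree of Frank is 1.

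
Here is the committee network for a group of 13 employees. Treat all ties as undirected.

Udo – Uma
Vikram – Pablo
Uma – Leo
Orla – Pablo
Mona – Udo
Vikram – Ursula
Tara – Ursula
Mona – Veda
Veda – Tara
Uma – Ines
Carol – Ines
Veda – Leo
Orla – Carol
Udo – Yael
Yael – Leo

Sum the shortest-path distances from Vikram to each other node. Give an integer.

39

Distances from Vikram: Carol:3, Ines:4, Leo:4, Mona:4, Orla:2, Pablo:1, Tara:2, Udo:5, Uma:5, Ursula:1, Veda:3, Yael:5.
Sum = 3 + 4 + 4 + 4 + 2 + 1 + 2 + 5 + 5 + 1 + 3 + 5 = 39.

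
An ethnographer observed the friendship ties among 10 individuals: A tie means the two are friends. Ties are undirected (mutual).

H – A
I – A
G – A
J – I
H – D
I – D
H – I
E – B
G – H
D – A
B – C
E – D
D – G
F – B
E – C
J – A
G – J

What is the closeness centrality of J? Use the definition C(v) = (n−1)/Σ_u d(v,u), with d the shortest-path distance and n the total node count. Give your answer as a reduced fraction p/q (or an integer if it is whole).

9/23

Distances from J: A:1, B:4, C:4, D:2, E:3, F:5, G:1, H:2, I:1. Sum = 23.
n = 10, so closeness = 9/23.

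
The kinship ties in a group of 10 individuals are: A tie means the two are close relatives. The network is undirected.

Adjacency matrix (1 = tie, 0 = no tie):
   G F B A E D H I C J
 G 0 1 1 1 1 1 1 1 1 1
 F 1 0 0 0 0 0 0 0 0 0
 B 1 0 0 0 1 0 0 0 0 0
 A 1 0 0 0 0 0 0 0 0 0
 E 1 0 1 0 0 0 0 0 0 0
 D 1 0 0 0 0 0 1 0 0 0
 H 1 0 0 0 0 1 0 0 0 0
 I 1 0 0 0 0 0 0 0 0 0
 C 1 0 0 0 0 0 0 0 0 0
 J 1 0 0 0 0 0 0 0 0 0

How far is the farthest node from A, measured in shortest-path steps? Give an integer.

Distances from A: B:2, C:2, D:2, E:2, F:2, G:1, H:2, I:2, J:2.
The largest is 2 (to F, B, E, D, H, I, C, and J), so the eccentricity of A is 2.

2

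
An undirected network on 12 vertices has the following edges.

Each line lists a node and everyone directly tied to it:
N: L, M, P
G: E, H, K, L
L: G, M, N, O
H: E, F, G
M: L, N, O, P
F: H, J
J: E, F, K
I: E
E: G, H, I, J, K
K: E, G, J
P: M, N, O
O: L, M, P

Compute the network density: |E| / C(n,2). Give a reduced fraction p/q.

19/66

There are 19 edges and 12 nodes, so the maximum possible is C(12,2) = 66.
Density = 19/66.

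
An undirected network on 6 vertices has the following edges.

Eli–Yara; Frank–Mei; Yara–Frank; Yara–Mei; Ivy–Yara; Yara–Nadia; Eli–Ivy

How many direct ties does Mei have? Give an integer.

Mei is directly tied to Frank and Yara. That is 2 neighbors, so the degree of Mei is 2.

2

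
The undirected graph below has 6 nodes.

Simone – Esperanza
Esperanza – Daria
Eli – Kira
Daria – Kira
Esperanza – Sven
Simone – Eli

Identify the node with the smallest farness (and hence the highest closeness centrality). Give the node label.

Farness (sum of distances to all others) for each node — Daria:8, Eli:9, Esperanza:7, Kira:9, Simone:8, Sven:11.
The smallest farness is 7, for Esperanza, so Esperanza has the highest closeness.

Esperanza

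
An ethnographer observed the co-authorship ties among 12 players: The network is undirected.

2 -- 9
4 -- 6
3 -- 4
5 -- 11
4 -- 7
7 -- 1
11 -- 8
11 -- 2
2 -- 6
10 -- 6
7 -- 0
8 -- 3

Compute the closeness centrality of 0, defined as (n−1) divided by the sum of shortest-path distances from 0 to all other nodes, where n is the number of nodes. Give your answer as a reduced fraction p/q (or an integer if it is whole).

11/39

Distances from 0: 1:2, 2:4, 3:3, 4:2, 5:6, 6:3, 7:1, 8:4, 9:5, 10:4, 11:5. Sum = 39.
n = 12, so closeness = 11/39.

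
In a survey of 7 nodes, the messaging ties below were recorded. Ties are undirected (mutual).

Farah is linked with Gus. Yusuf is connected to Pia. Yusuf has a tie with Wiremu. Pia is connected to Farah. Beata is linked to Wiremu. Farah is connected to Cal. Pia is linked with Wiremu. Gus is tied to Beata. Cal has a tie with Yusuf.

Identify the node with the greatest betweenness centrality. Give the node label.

Unnormalized betweenness of each node: Beata:4/3, Cal:5/6, Farah:11/3, Gus:3/2, Pia:11/6, Wiremu:17/6, Yusuf:2.
Farah has the largest value, 11/3, making it the main broker — the node through which the most shortest paths run.

Farah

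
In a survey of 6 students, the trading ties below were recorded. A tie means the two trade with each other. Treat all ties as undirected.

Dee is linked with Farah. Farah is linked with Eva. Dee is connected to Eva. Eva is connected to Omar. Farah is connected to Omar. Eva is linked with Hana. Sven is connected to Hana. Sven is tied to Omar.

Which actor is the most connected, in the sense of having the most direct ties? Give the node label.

Eva

Degrees — Dee:2, Eva:4, Farah:3, Hana:2, Omar:3, Sven:2.
The maximum is 4, attained only by Eva.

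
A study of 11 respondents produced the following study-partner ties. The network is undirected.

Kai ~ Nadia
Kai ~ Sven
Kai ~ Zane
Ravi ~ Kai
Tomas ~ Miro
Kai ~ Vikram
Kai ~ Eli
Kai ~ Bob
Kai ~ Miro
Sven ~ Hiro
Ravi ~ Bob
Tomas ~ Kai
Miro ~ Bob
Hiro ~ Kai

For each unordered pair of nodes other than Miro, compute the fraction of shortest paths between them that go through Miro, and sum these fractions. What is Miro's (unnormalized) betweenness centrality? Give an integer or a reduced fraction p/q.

Pairs whose geodesics pass through Miro — Bob–Tomas: 1/2.
All other pairs contribute 0.
Summing the contributions gives betweenness(Miro) = 1/2.

1/2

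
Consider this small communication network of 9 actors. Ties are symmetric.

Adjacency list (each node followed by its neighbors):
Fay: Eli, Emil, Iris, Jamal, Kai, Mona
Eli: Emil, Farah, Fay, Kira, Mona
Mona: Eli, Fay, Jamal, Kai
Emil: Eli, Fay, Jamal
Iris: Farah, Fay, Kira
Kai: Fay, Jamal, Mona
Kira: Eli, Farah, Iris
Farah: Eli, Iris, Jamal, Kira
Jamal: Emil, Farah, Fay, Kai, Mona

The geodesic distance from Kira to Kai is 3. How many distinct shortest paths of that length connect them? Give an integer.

The shortest distance is 3. The length-3 paths are: Kira–Iris–Fay–Kai; Kira–Eli–Fay–Kai; Kira–Eli–Mona–Kai; Kira–Farah–Jamal–Kai.
That gives 4 distinct shortest paths.

4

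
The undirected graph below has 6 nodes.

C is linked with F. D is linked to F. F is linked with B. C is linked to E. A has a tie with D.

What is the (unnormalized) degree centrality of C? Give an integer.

2

C is directly tied to E and F. That is 2 neighbors, so the degree of C is 2.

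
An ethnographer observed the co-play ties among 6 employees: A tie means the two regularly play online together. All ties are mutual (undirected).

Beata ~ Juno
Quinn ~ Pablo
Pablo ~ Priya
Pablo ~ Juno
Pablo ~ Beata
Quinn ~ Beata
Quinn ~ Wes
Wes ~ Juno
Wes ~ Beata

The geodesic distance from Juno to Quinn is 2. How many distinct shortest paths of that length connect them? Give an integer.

3

The shortest distance is 2. The length-2 paths are: Juno–Beata–Quinn; Juno–Pablo–Quinn; Juno–Wes–Quinn.
That gives 3 distinct shortest paths.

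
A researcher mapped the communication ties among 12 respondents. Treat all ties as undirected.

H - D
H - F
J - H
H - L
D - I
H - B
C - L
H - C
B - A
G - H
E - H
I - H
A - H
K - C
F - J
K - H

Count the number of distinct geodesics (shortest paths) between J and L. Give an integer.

The shortest distance is 2, and the only length-2 path is J–H–L. So there is exactly 1 shortest path.

1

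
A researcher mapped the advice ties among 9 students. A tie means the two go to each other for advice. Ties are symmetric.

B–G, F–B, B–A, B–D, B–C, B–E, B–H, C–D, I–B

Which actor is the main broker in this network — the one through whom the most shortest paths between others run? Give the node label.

Unnormalized betweenness of each node: A:0, B:27, C:0, D:0, E:0, F:0, G:0, H:0, I:0.
B has the largest value, 27, making it the main broker — the node through which the most shortest paths run.

B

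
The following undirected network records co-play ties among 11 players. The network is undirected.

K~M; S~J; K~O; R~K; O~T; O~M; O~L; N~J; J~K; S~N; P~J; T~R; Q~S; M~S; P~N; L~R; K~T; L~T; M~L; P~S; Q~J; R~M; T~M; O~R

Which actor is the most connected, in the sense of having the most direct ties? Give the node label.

M

Degrees — J:5, K:5, L:4, M:6, N:3, O:5, P:3, Q:2, R:5, S:5, T:5.
The maximum is 6, attained only by M.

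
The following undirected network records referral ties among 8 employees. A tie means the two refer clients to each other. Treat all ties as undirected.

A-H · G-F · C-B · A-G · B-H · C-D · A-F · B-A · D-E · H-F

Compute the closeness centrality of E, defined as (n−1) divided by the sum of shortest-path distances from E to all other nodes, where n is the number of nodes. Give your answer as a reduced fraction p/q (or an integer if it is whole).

Distances from E: A:4, B:3, C:2, D:1, F:5, G:5, H:4. Sum = 24.
n = 8, so closeness = 7/24.

7/24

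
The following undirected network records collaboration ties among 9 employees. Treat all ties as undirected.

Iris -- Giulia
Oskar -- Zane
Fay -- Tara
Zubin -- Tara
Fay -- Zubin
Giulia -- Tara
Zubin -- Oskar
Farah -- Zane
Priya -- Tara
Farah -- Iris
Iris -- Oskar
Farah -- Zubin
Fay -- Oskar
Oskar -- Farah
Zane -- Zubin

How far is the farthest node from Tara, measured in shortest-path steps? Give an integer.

2

Distances from Tara: Farah:2, Fay:1, Giulia:1, Iris:2, Oskar:2, Priya:1, Zane:2, Zubin:1.
The largest is 2 (to Oskar, Zane, Farah, and Iris), so the eccentricity of Tara is 2.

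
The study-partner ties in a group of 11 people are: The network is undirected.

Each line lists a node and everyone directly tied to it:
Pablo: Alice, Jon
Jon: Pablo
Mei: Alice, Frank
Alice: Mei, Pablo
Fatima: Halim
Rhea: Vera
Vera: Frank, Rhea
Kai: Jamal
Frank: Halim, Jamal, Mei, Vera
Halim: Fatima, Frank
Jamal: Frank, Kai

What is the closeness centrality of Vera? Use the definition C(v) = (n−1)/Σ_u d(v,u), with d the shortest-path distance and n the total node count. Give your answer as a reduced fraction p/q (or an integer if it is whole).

5/13

Distances from Vera: Alice:3, Fatima:3, Frank:1, Halim:2, Jamal:2, Jon:5, Kai:3, Mei:2, Pablo:4, Rhea:1. Sum = 26.
n = 11, so closeness = 10/26 = 5/13.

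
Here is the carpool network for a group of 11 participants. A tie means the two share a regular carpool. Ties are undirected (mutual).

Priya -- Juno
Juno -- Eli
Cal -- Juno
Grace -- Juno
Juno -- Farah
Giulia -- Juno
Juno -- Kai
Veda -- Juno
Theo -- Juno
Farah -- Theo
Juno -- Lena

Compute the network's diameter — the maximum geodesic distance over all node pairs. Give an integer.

2

Eccentricity of each node (its greatest distance to any other): Cal:2, Eli:2, Farah:2, Giulia:2, Grace:2, Juno:1, Kai:2, Lena:2, Priya:2, Theo:2, Veda:2.
The maximum eccentricity is 2, realized for instance by the pair Theo–Lena via Theo – Juno – Lena. So the diameter is 2.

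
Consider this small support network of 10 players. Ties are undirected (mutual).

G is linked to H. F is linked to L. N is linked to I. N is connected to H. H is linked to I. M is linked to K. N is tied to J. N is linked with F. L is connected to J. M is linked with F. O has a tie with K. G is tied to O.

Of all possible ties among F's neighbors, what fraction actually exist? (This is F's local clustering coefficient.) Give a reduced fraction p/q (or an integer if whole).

F's neighbors: L, M, and N (k = 3).
Possible neighbor pairs: C(3,2) = 3. Edges among them: none → e = 0.
Clustering(F) = 0/3 = 0.

0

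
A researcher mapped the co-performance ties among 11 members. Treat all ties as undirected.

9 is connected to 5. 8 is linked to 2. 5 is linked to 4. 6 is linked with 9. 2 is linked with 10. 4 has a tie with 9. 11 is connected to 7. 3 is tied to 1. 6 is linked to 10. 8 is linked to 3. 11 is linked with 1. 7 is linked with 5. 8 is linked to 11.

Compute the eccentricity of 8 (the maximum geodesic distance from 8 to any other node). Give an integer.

4

Distances from 8: 1:2, 2:1, 3:1, 4:4, 5:3, 6:3, 7:2, 9:4, 10:2, 11:1.
The largest is 4 (to 9 and 4), so the eccentricity of 8 is 4.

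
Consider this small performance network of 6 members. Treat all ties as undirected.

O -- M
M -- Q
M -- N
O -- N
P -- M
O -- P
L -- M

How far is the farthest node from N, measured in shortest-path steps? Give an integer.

Distances from N: L:2, M:1, O:1, P:2, Q:2.
The largest is 2 (to P, L, and Q), so the eccentricity of N is 2.

2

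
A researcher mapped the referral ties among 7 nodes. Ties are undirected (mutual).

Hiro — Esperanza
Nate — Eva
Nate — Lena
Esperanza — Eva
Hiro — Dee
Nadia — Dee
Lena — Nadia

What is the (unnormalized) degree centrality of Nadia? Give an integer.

2

Nadia is directly tied to Dee and Lena. That is 2 neighbors, so the degree of Nadia is 2.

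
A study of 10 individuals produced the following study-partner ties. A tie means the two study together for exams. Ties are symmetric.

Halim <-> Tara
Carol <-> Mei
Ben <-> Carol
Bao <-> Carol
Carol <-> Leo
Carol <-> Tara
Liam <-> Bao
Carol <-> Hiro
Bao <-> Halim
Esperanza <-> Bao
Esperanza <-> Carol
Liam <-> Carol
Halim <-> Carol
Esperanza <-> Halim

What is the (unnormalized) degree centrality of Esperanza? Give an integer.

3

Esperanza is directly tied to Bao, Carol, and Halim. That is 3 neighbors, so the degree of Esperanza is 3.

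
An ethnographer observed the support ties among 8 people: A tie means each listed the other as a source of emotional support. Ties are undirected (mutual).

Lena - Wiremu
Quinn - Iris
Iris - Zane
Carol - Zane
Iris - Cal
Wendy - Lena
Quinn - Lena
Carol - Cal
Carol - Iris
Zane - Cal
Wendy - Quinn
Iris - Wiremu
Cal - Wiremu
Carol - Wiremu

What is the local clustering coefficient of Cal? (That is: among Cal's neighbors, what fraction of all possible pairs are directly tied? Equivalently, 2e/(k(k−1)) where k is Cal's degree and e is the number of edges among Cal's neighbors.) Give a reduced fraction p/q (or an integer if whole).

Cal's neighbors: Carol, Iris, Wiremu, and Zane (k = 4).
Possible neighbor pairs: C(4,2) = 6. Edges among them: Carol–Iris, Carol–Wiremu, Carol–Zane, Iris–Wiremu, Iris–Zane → e = 5.
Clustering(Cal) = 5/6.

5/6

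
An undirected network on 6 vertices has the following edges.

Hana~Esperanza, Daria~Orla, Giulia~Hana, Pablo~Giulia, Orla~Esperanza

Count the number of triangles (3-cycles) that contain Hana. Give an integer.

0

Hana's neighbors are Esperanza and Giulia, but none of them are tied to each other, so no triangle contains Hana.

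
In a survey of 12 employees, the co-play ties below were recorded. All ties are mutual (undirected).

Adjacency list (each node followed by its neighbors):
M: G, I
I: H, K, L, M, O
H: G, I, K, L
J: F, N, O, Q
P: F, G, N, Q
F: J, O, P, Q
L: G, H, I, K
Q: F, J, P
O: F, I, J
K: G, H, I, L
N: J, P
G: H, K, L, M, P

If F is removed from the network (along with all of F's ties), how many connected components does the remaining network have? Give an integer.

1

F's neighbors (J, O, P, and Q) remain reachable from one another through other ties, so the rest of the network stays in one piece.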